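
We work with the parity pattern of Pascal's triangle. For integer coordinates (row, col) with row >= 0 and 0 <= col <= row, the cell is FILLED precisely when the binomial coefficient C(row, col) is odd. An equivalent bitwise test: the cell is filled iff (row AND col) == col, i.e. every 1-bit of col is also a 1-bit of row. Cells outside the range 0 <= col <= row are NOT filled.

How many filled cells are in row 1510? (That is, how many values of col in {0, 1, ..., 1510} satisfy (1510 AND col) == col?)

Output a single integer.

Answer: 128

Derivation:
1510 in binary = 10111100110
popcount(1510) = number of 1-bits in 10111100110 = 7
A col c satisfies (1510 AND c) == c iff every set bit of c is also set in 1510; each of the 7 set bits of 1510 can independently be on or off in c.
count = 2^7 = 128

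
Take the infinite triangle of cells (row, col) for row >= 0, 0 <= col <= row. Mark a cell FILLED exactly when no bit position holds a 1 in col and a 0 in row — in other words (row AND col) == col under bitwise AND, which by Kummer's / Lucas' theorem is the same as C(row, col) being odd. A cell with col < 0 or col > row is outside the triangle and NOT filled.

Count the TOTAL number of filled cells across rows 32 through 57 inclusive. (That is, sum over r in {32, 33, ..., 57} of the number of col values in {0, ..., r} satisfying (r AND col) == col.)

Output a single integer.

r32=100000 pc1: +2 =2
r33=100001 pc2: +4 =6
r34=100010 pc2: +4 =10
r35=100011 pc3: +8 =18
r36=100100 pc2: +4 =22
r37=100101 pc3: +8 =30
r38=100110 pc3: +8 =38
r39=100111 pc4: +16 =54
r40=101000 pc2: +4 =58
r41=101001 pc3: +8 =66
r42=101010 pc3: +8 =74
r43=101011 pc4: +16 =90
r44=101100 pc3: +8 =98
r45=101101 pc4: +16 =114
r46=101110 pc4: +16 =130
r47=101111 pc5: +32 =162
r48=110000 pc2: +4 =166
r49=110001 pc3: +8 =174
r50=110010 pc3: +8 =182
r51=110011 pc4: +16 =198
r52=110100 pc3: +8 =206
r53=110101 pc4: +16 =222
r54=110110 pc4: +16 =238
r55=110111 pc5: +32 =270
r56=111000 pc3: +8 =278
r57=111001 pc4: +16 =294

Answer: 294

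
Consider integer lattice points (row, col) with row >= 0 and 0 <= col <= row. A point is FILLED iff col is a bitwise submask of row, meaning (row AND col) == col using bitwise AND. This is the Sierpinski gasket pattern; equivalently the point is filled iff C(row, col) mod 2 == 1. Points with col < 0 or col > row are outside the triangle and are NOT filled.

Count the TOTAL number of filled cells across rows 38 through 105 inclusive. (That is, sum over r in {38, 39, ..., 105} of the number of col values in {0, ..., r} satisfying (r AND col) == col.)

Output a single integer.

r38=100110 pc3: +8 =8
r39=100111 pc4: +16 =24
r40=101000 pc2: +4 =28
r41=101001 pc3: +8 =36
r42=101010 pc3: +8 =44
r43=101011 pc4: +16 =60
r44=101100 pc3: +8 =68
r45=101101 pc4: +16 =84
r46=101110 pc4: +16 =100
r47=101111 pc5: +32 =132
r48=110000 pc2: +4 =136
r49=110001 pc3: +8 =144
r50=110010 pc3: +8 =152
r51=110011 pc4: +16 =168
r52=110100 pc3: +8 =176
r53=110101 pc4: +16 =192
r54=110110 pc4: +16 =208
r55=110111 pc5: +32 =240
r56=111000 pc3: +8 =248
r57=111001 pc4: +16 =264
r58=111010 pc4: +16 =280
r59=111011 pc5: +32 =312
r60=111100 pc4: +16 =328
r61=111101 pc5: +32 =360
r62=111110 pc5: +32 =392
r63=111111 pc6: +64 =456
r64=1000000 pc1: +2 =458
r65=1000001 pc2: +4 =462
r66=1000010 pc2: +4 =466
r67=1000011 pc3: +8 =474
r68=1000100 pc2: +4 =478
r69=1000101 pc3: +8 =486
r70=1000110 pc3: +8 =494
r71=1000111 pc4: +16 =510
r72=1001000 pc2: +4 =514
r73=1001001 pc3: +8 =522
r74=1001010 pc3: +8 =530
r75=1001011 pc4: +16 =546
r76=1001100 pc3: +8 =554
r77=1001101 pc4: +16 =570
r78=1001110 pc4: +16 =586
r79=1001111 pc5: +32 =618
r80=1010000 pc2: +4 =622
r81=1010001 pc3: +8 =630
r82=1010010 pc3: +8 =638
r83=1010011 pc4: +16 =654
r84=1010100 pc3: +8 =662
r85=1010101 pc4: +16 =678
r86=1010110 pc4: +16 =694
r87=1010111 pc5: +32 =726
r88=1011000 pc3: +8 =734
r89=1011001 pc4: +16 =750
r90=1011010 pc4: +16 =766
r91=1011011 pc5: +32 =798
r92=1011100 pc4: +16 =814
r93=1011101 pc5: +32 =846
r94=1011110 pc5: +32 =878
r95=1011111 pc6: +64 =942
r96=1100000 pc2: +4 =946
r97=1100001 pc3: +8 =954
r98=1100010 pc3: +8 =962
r99=1100011 pc4: +16 =978
r100=1100100 pc3: +8 =986
r101=1100101 pc4: +16 =1002
r102=1100110 pc4: +16 =1018
r103=1100111 pc5: +32 =1050
r104=1101000 pc3: +8 =1058
r105=1101001 pc4: +16 =1074

Answer: 1074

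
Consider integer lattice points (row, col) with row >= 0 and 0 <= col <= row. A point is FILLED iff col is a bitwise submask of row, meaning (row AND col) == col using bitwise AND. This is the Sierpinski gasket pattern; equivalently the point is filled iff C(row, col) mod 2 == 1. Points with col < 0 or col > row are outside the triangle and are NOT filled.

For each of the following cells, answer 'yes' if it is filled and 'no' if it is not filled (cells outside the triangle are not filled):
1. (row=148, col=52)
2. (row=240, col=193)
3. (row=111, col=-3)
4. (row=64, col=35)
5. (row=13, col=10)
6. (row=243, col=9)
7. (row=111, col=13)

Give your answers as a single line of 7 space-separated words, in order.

Answer: no no no no no no yes

Derivation:
(148,52): row=0b10010100, col=0b110100, row AND col = 0b10100 = 20; 20 != 52 -> empty
(240,193): row=0b11110000, col=0b11000001, row AND col = 0b11000000 = 192; 192 != 193 -> empty
(111,-3): col outside [0, 111] -> not filled
(64,35): row=0b1000000, col=0b100011, row AND col = 0b0 = 0; 0 != 35 -> empty
(13,10): row=0b1101, col=0b1010, row AND col = 0b1000 = 8; 8 != 10 -> empty
(243,9): row=0b11110011, col=0b1001, row AND col = 0b1 = 1; 1 != 9 -> empty
(111,13): row=0b1101111, col=0b1101, row AND col = 0b1101 = 13; 13 == 13 -> filled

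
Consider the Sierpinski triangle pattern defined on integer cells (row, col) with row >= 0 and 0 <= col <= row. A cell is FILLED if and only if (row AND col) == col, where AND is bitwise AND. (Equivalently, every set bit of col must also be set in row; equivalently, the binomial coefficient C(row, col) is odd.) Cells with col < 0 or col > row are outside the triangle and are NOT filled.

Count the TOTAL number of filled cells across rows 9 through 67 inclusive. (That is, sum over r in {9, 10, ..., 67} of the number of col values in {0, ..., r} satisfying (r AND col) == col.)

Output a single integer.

Answer: 718

Derivation:
r9=1001 pc2: +4 =4
r10=1010 pc2: +4 =8
r11=1011 pc3: +8 =16
r12=1100 pc2: +4 =20
r13=1101 pc3: +8 =28
r14=1110 pc3: +8 =36
r15=1111 pc4: +16 =52
r16=10000 pc1: +2 =54
r17=10001 pc2: +4 =58
r18=10010 pc2: +4 =62
r19=10011 pc3: +8 =70
r20=10100 pc2: +4 =74
r21=10101 pc3: +8 =82
r22=10110 pc3: +8 =90
r23=10111 pc4: +16 =106
r24=11000 pc2: +4 =110
r25=11001 pc3: +8 =118
r26=11010 pc3: +8 =126
r27=11011 pc4: +16 =142
r28=11100 pc3: +8 =150
r29=11101 pc4: +16 =166
r30=11110 pc4: +16 =182
r31=11111 pc5: +32 =214
r32=100000 pc1: +2 =216
r33=100001 pc2: +4 =220
r34=100010 pc2: +4 =224
r35=100011 pc3: +8 =232
r36=100100 pc2: +4 =236
r37=100101 pc3: +8 =244
r38=100110 pc3: +8 =252
r39=100111 pc4: +16 =268
r40=101000 pc2: +4 =272
r41=101001 pc3: +8 =280
r42=101010 pc3: +8 =288
r43=101011 pc4: +16 =304
r44=101100 pc3: +8 =312
r45=101101 pc4: +16 =328
r46=101110 pc4: +16 =344
r47=101111 pc5: +32 =376
r48=110000 pc2: +4 =380
r49=110001 pc3: +8 =388
r50=110010 pc3: +8 =396
r51=110011 pc4: +16 =412
r52=110100 pc3: +8 =420
r53=110101 pc4: +16 =436
r54=110110 pc4: +16 =452
r55=110111 pc5: +32 =484
r56=111000 pc3: +8 =492
r57=111001 pc4: +16 =508
r58=111010 pc4: +16 =524
r59=111011 pc5: +32 =556
r60=111100 pc4: +16 =572
r61=111101 pc5: +32 =604
r62=111110 pc5: +32 =636
r63=111111 pc6: +64 =700
r64=1000000 pc1: +2 =702
r65=1000001 pc2: +4 =706
r66=1000010 pc2: +4 =710
r67=1000011 pc3: +8 =718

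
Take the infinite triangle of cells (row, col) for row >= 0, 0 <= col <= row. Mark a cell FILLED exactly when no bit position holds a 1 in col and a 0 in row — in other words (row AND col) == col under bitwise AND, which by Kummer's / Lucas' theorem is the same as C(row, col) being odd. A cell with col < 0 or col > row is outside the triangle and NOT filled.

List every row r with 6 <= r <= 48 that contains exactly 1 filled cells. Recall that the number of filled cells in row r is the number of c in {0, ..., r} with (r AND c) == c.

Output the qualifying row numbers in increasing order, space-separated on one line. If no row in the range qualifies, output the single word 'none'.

Row r has 2^popcount(r) filled cells, so we need popcount(r) = log2(1) = 0.
Scan r = 6..48 and keep those with exactly 0 one-bits:
r=6=110 popcount=2 -> skip
r=7=111 popcount=3 -> skip
r=8=1000 popcount=1 -> skip
r=9=1001 popcount=2 -> skip
r=10=1010 popcount=2 -> skip
r=11=1011 popcount=3 -> skip
r=12=1100 popcount=2 -> skip
r=13=1101 popcount=3 -> skip
r=14=1110 popcount=3 -> skip
r=15=1111 popcount=4 -> skip
r=16=10000 popcount=1 -> skip
r=17=10001 popcount=2 -> skip
r=18=10010 popcount=2 -> skip
r=19=10011 popcount=3 -> skip
r=20=10100 popcount=2 -> skip
r=21=10101 popcount=3 -> skip
r=22=10110 popcount=3 -> skip
r=23=10111 popcount=4 -> skip
r=24=11000 popcount=2 -> skip
r=25=11001 popcount=3 -> skip
r=26=11010 popcount=3 -> skip
r=27=11011 popcount=4 -> skip
r=28=11100 popcount=3 -> skip
r=29=11101 popcount=4 -> skip
r=30=11110 popcount=4 -> skip
r=31=11111 popcount=5 -> skip
r=32=100000 popcount=1 -> skip
r=33=100001 popcount=2 -> skip
r=34=100010 popcount=2 -> skip
r=35=100011 popcount=3 -> skip
r=36=100100 popcount=2 -> skip
r=37=100101 popcount=3 -> skip
r=38=100110 popcount=3 -> skip
r=39=100111 popcount=4 -> skip
r=40=101000 popcount=2 -> skip
r=41=101001 popcount=3 -> skip
r=42=101010 popcount=3 -> skip
r=43=101011 popcount=4 -> skip
r=44=101100 popcount=3 -> skip
r=45=101101 popcount=4 -> skip
r=46=101110 popcount=4 -> skip
r=47=101111 popcount=5 -> skip
r=48=110000 popcount=2 -> skip
Kept rows: none

Answer: none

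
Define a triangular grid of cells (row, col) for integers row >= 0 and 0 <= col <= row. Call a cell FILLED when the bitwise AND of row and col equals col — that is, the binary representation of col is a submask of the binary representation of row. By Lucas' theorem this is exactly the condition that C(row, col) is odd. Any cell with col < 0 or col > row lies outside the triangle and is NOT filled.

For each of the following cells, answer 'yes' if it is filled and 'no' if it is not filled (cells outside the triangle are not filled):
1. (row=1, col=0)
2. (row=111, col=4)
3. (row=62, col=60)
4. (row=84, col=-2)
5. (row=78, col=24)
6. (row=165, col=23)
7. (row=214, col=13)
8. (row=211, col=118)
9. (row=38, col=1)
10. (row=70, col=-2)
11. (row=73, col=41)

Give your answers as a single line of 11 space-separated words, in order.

(1,0): row=0b1, col=0b0, row AND col = 0b0 = 0; 0 == 0 -> filled
(111,4): row=0b1101111, col=0b100, row AND col = 0b100 = 4; 4 == 4 -> filled
(62,60): row=0b111110, col=0b111100, row AND col = 0b111100 = 60; 60 == 60 -> filled
(84,-2): col outside [0, 84] -> not filled
(78,24): row=0b1001110, col=0b11000, row AND col = 0b1000 = 8; 8 != 24 -> empty
(165,23): row=0b10100101, col=0b10111, row AND col = 0b101 = 5; 5 != 23 -> empty
(214,13): row=0b11010110, col=0b1101, row AND col = 0b100 = 4; 4 != 13 -> empty
(211,118): row=0b11010011, col=0b1110110, row AND col = 0b1010010 = 82; 82 != 118 -> empty
(38,1): row=0b100110, col=0b1, row AND col = 0b0 = 0; 0 != 1 -> empty
(70,-2): col outside [0, 70] -> not filled
(73,41): row=0b1001001, col=0b101001, row AND col = 0b1001 = 9; 9 != 41 -> empty

Answer: yes yes yes no no no no no no no no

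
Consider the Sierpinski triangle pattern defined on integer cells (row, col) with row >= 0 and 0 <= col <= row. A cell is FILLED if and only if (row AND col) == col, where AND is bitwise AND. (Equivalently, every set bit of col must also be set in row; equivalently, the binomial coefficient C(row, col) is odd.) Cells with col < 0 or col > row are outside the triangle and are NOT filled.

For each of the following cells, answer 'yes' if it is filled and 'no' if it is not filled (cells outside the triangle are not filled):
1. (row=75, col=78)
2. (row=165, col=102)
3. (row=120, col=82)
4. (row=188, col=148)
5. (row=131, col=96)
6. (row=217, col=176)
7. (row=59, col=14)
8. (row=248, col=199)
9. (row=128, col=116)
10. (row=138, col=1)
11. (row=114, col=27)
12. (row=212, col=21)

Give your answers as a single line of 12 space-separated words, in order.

(75,78): col outside [0, 75] -> not filled
(165,102): row=0b10100101, col=0b1100110, row AND col = 0b100100 = 36; 36 != 102 -> empty
(120,82): row=0b1111000, col=0b1010010, row AND col = 0b1010000 = 80; 80 != 82 -> empty
(188,148): row=0b10111100, col=0b10010100, row AND col = 0b10010100 = 148; 148 == 148 -> filled
(131,96): row=0b10000011, col=0b1100000, row AND col = 0b0 = 0; 0 != 96 -> empty
(217,176): row=0b11011001, col=0b10110000, row AND col = 0b10010000 = 144; 144 != 176 -> empty
(59,14): row=0b111011, col=0b1110, row AND col = 0b1010 = 10; 10 != 14 -> empty
(248,199): row=0b11111000, col=0b11000111, row AND col = 0b11000000 = 192; 192 != 199 -> empty
(128,116): row=0b10000000, col=0b1110100, row AND col = 0b0 = 0; 0 != 116 -> empty
(138,1): row=0b10001010, col=0b1, row AND col = 0b0 = 0; 0 != 1 -> empty
(114,27): row=0b1110010, col=0b11011, row AND col = 0b10010 = 18; 18 != 27 -> empty
(212,21): row=0b11010100, col=0b10101, row AND col = 0b10100 = 20; 20 != 21 -> empty

Answer: no no no yes no no no no no no no no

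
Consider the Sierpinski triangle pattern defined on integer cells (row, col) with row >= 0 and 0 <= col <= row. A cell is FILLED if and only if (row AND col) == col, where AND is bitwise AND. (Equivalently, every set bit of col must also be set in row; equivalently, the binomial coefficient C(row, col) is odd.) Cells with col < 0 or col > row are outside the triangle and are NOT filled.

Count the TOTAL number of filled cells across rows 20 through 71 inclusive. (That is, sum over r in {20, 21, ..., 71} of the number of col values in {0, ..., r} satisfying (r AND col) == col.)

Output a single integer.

Answer: 684

Derivation:
r20=10100 pc2: +4 =4
r21=10101 pc3: +8 =12
r22=10110 pc3: +8 =20
r23=10111 pc4: +16 =36
r24=11000 pc2: +4 =40
r25=11001 pc3: +8 =48
r26=11010 pc3: +8 =56
r27=11011 pc4: +16 =72
r28=11100 pc3: +8 =80
r29=11101 pc4: +16 =96
r30=11110 pc4: +16 =112
r31=11111 pc5: +32 =144
r32=100000 pc1: +2 =146
r33=100001 pc2: +4 =150
r34=100010 pc2: +4 =154
r35=100011 pc3: +8 =162
r36=100100 pc2: +4 =166
r37=100101 pc3: +8 =174
r38=100110 pc3: +8 =182
r39=100111 pc4: +16 =198
r40=101000 pc2: +4 =202
r41=101001 pc3: +8 =210
r42=101010 pc3: +8 =218
r43=101011 pc4: +16 =234
r44=101100 pc3: +8 =242
r45=101101 pc4: +16 =258
r46=101110 pc4: +16 =274
r47=101111 pc5: +32 =306
r48=110000 pc2: +4 =310
r49=110001 pc3: +8 =318
r50=110010 pc3: +8 =326
r51=110011 pc4: +16 =342
r52=110100 pc3: +8 =350
r53=110101 pc4: +16 =366
r54=110110 pc4: +16 =382
r55=110111 pc5: +32 =414
r56=111000 pc3: +8 =422
r57=111001 pc4: +16 =438
r58=111010 pc4: +16 =454
r59=111011 pc5: +32 =486
r60=111100 pc4: +16 =502
r61=111101 pc5: +32 =534
r62=111110 pc5: +32 =566
r63=111111 pc6: +64 =630
r64=1000000 pc1: +2 =632
r65=1000001 pc2: +4 =636
r66=1000010 pc2: +4 =640
r67=1000011 pc3: +8 =648
r68=1000100 pc2: +4 =652
r69=1000101 pc3: +8 =660
r70=1000110 pc3: +8 =668
r71=1000111 pc4: +16 =684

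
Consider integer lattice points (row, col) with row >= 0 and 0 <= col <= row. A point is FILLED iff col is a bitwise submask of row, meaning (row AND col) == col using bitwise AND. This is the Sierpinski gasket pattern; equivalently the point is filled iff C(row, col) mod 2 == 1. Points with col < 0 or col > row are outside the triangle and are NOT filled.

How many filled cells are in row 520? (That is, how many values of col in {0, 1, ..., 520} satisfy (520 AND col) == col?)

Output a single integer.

Answer: 4

Derivation:
520 in binary = 1000001000
popcount(520) = number of 1-bits in 1000001000 = 2
A col c satisfies (520 AND c) == c iff every set bit of c is also set in 520; each of the 2 set bits of 520 can independently be on or off in c.
count = 2^2 = 4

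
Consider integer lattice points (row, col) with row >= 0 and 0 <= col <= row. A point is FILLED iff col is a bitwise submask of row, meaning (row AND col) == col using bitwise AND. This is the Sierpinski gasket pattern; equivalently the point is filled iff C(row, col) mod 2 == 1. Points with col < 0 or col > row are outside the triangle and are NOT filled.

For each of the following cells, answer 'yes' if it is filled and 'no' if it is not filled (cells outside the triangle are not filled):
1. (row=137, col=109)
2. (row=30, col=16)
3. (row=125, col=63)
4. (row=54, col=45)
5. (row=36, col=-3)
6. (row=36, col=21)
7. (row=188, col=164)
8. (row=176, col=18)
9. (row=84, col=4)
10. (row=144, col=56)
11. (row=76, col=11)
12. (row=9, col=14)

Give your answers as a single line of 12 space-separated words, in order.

Answer: no yes no no no no yes no yes no no no

Derivation:
(137,109): row=0b10001001, col=0b1101101, row AND col = 0b1001 = 9; 9 != 109 -> empty
(30,16): row=0b11110, col=0b10000, row AND col = 0b10000 = 16; 16 == 16 -> filled
(125,63): row=0b1111101, col=0b111111, row AND col = 0b111101 = 61; 61 != 63 -> empty
(54,45): row=0b110110, col=0b101101, row AND col = 0b100100 = 36; 36 != 45 -> empty
(36,-3): col outside [0, 36] -> not filled
(36,21): row=0b100100, col=0b10101, row AND col = 0b100 = 4; 4 != 21 -> empty
(188,164): row=0b10111100, col=0b10100100, row AND col = 0b10100100 = 164; 164 == 164 -> filled
(176,18): row=0b10110000, col=0b10010, row AND col = 0b10000 = 16; 16 != 18 -> empty
(84,4): row=0b1010100, col=0b100, row AND col = 0b100 = 4; 4 == 4 -> filled
(144,56): row=0b10010000, col=0b111000, row AND col = 0b10000 = 16; 16 != 56 -> empty
(76,11): row=0b1001100, col=0b1011, row AND col = 0b1000 = 8; 8 != 11 -> empty
(9,14): col outside [0, 9] -> not filled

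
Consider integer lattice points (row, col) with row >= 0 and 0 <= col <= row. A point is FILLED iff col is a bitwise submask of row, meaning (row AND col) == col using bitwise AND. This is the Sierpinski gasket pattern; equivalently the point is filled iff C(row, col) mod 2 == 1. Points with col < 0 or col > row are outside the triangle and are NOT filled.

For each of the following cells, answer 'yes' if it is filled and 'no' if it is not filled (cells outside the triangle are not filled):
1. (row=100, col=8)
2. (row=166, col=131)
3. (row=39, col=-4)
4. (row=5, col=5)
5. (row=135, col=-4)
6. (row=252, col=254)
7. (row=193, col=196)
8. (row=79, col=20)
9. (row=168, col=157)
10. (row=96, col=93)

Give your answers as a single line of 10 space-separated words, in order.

(100,8): row=0b1100100, col=0b1000, row AND col = 0b0 = 0; 0 != 8 -> empty
(166,131): row=0b10100110, col=0b10000011, row AND col = 0b10000010 = 130; 130 != 131 -> empty
(39,-4): col outside [0, 39] -> not filled
(5,5): row=0b101, col=0b101, row AND col = 0b101 = 5; 5 == 5 -> filled
(135,-4): col outside [0, 135] -> not filled
(252,254): col outside [0, 252] -> not filled
(193,196): col outside [0, 193] -> not filled
(79,20): row=0b1001111, col=0b10100, row AND col = 0b100 = 4; 4 != 20 -> empty
(168,157): row=0b10101000, col=0b10011101, row AND col = 0b10001000 = 136; 136 != 157 -> empty
(96,93): row=0b1100000, col=0b1011101, row AND col = 0b1000000 = 64; 64 != 93 -> empty

Answer: no no no yes no no no no no no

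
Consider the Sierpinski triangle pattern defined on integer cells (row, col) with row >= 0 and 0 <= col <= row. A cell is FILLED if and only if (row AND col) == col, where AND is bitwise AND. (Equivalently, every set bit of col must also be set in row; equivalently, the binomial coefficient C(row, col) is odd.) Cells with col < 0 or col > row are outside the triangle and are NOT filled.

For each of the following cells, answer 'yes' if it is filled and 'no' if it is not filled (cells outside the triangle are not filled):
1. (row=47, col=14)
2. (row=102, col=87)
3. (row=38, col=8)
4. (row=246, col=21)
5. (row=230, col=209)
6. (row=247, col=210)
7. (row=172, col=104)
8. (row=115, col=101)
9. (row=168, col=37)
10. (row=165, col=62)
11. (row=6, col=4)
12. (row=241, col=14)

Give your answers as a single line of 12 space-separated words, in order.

(47,14): row=0b101111, col=0b1110, row AND col = 0b1110 = 14; 14 == 14 -> filled
(102,87): row=0b1100110, col=0b1010111, row AND col = 0b1000110 = 70; 70 != 87 -> empty
(38,8): row=0b100110, col=0b1000, row AND col = 0b0 = 0; 0 != 8 -> empty
(246,21): row=0b11110110, col=0b10101, row AND col = 0b10100 = 20; 20 != 21 -> empty
(230,209): row=0b11100110, col=0b11010001, row AND col = 0b11000000 = 192; 192 != 209 -> empty
(247,210): row=0b11110111, col=0b11010010, row AND col = 0b11010010 = 210; 210 == 210 -> filled
(172,104): row=0b10101100, col=0b1101000, row AND col = 0b101000 = 40; 40 != 104 -> empty
(115,101): row=0b1110011, col=0b1100101, row AND col = 0b1100001 = 97; 97 != 101 -> empty
(168,37): row=0b10101000, col=0b100101, row AND col = 0b100000 = 32; 32 != 37 -> empty
(165,62): row=0b10100101, col=0b111110, row AND col = 0b100100 = 36; 36 != 62 -> empty
(6,4): row=0b110, col=0b100, row AND col = 0b100 = 4; 4 == 4 -> filled
(241,14): row=0b11110001, col=0b1110, row AND col = 0b0 = 0; 0 != 14 -> empty

Answer: yes no no no no yes no no no no yes no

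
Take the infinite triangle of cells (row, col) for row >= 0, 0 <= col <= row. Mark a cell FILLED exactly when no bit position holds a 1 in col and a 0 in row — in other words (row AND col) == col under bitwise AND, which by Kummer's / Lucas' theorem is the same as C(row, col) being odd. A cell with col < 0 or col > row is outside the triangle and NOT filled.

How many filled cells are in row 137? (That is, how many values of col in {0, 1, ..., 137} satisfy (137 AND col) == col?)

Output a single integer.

Answer: 8

Derivation:
137 in binary = 10001001
popcount(137) = number of 1-bits in 10001001 = 3
A col c satisfies (137 AND c) == c iff every set bit of c is also set in 137; each of the 3 set bits of 137 can independently be on or off in c.
count = 2^3 = 8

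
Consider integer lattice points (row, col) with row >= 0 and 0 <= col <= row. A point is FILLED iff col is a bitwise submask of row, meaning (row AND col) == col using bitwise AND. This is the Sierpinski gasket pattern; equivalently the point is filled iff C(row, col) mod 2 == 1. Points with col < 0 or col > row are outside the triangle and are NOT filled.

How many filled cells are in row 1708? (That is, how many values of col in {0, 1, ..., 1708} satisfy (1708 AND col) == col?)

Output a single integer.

1708 in binary = 11010101100
popcount(1708) = number of 1-bits in 11010101100 = 6
A col c satisfies (1708 AND c) == c iff every set bit of c is also set in 1708; each of the 6 set bits of 1708 can independently be on or off in c.
count = 2^6 = 64

Answer: 64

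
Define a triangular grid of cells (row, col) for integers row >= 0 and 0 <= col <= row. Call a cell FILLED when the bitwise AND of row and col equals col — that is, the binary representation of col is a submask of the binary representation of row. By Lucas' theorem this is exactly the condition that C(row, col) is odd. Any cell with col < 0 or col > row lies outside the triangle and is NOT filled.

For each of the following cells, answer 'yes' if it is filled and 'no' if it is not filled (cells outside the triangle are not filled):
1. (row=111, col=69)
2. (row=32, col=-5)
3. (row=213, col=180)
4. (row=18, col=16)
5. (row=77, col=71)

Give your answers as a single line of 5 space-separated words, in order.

Answer: yes no no yes no

Derivation:
(111,69): row=0b1101111, col=0b1000101, row AND col = 0b1000101 = 69; 69 == 69 -> filled
(32,-5): col outside [0, 32] -> not filled
(213,180): row=0b11010101, col=0b10110100, row AND col = 0b10010100 = 148; 148 != 180 -> empty
(18,16): row=0b10010, col=0b10000, row AND col = 0b10000 = 16; 16 == 16 -> filled
(77,71): row=0b1001101, col=0b1000111, row AND col = 0b1000101 = 69; 69 != 71 -> empty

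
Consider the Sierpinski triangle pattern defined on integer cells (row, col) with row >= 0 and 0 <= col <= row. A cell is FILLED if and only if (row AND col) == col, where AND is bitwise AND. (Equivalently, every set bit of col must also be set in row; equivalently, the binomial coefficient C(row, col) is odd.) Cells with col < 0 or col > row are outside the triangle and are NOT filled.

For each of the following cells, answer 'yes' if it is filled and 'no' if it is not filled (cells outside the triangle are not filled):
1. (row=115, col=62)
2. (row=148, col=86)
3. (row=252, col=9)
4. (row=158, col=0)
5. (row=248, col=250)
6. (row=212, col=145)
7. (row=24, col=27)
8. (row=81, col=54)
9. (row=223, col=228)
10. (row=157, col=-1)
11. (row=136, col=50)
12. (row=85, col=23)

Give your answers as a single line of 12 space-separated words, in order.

(115,62): row=0b1110011, col=0b111110, row AND col = 0b110010 = 50; 50 != 62 -> empty
(148,86): row=0b10010100, col=0b1010110, row AND col = 0b10100 = 20; 20 != 86 -> empty
(252,9): row=0b11111100, col=0b1001, row AND col = 0b1000 = 8; 8 != 9 -> empty
(158,0): row=0b10011110, col=0b0, row AND col = 0b0 = 0; 0 == 0 -> filled
(248,250): col outside [0, 248] -> not filled
(212,145): row=0b11010100, col=0b10010001, row AND col = 0b10010000 = 144; 144 != 145 -> empty
(24,27): col outside [0, 24] -> not filled
(81,54): row=0b1010001, col=0b110110, row AND col = 0b10000 = 16; 16 != 54 -> empty
(223,228): col outside [0, 223] -> not filled
(157,-1): col outside [0, 157] -> not filled
(136,50): row=0b10001000, col=0b110010, row AND col = 0b0 = 0; 0 != 50 -> empty
(85,23): row=0b1010101, col=0b10111, row AND col = 0b10101 = 21; 21 != 23 -> empty

Answer: no no no yes no no no no no no no no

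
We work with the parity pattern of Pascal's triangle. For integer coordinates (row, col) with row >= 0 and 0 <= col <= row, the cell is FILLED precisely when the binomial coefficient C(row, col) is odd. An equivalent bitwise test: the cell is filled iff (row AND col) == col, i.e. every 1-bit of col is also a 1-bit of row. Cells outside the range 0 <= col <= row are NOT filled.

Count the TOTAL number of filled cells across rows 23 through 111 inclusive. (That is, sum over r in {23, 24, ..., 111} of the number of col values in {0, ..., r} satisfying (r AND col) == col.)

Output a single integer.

Answer: 1420

Derivation:
r23=10111 pc4: +16 =16
r24=11000 pc2: +4 =20
r25=11001 pc3: +8 =28
r26=11010 pc3: +8 =36
r27=11011 pc4: +16 =52
r28=11100 pc3: +8 =60
r29=11101 pc4: +16 =76
r30=11110 pc4: +16 =92
r31=11111 pc5: +32 =124
r32=100000 pc1: +2 =126
r33=100001 pc2: +4 =130
r34=100010 pc2: +4 =134
r35=100011 pc3: +8 =142
r36=100100 pc2: +4 =146
r37=100101 pc3: +8 =154
r38=100110 pc3: +8 =162
r39=100111 pc4: +16 =178
r40=101000 pc2: +4 =182
r41=101001 pc3: +8 =190
r42=101010 pc3: +8 =198
r43=101011 pc4: +16 =214
r44=101100 pc3: +8 =222
r45=101101 pc4: +16 =238
r46=101110 pc4: +16 =254
r47=101111 pc5: +32 =286
r48=110000 pc2: +4 =290
r49=110001 pc3: +8 =298
r50=110010 pc3: +8 =306
r51=110011 pc4: +16 =322
r52=110100 pc3: +8 =330
r53=110101 pc4: +16 =346
r54=110110 pc4: +16 =362
r55=110111 pc5: +32 =394
r56=111000 pc3: +8 =402
r57=111001 pc4: +16 =418
r58=111010 pc4: +16 =434
r59=111011 pc5: +32 =466
r60=111100 pc4: +16 =482
r61=111101 pc5: +32 =514
r62=111110 pc5: +32 =546
r63=111111 pc6: +64 =610
r64=1000000 pc1: +2 =612
r65=1000001 pc2: +4 =616
r66=1000010 pc2: +4 =620
r67=1000011 pc3: +8 =628
r68=1000100 pc2: +4 =632
r69=1000101 pc3: +8 =640
r70=1000110 pc3: +8 =648
r71=1000111 pc4: +16 =664
r72=1001000 pc2: +4 =668
r73=1001001 pc3: +8 =676
r74=1001010 pc3: +8 =684
r75=1001011 pc4: +16 =700
r76=1001100 pc3: +8 =708
r77=1001101 pc4: +16 =724
r78=1001110 pc4: +16 =740
r79=1001111 pc5: +32 =772
r80=1010000 pc2: +4 =776
r81=1010001 pc3: +8 =784
r82=1010010 pc3: +8 =792
r83=1010011 pc4: +16 =808
r84=1010100 pc3: +8 =816
r85=1010101 pc4: +16 =832
r86=1010110 pc4: +16 =848
r87=1010111 pc5: +32 =880
r88=1011000 pc3: +8 =888
r89=1011001 pc4: +16 =904
r90=1011010 pc4: +16 =920
r91=1011011 pc5: +32 =952
r92=1011100 pc4: +16 =968
r93=1011101 pc5: +32 =1000
r94=1011110 pc5: +32 =1032
r95=1011111 pc6: +64 =1096
r96=1100000 pc2: +4 =1100
r97=1100001 pc3: +8 =1108
r98=1100010 pc3: +8 =1116
r99=1100011 pc4: +16 =1132
r100=1100100 pc3: +8 =1140
r101=1100101 pc4: +16 =1156
r102=1100110 pc4: +16 =1172
r103=1100111 pc5: +32 =1204
r104=1101000 pc3: +8 =1212
r105=1101001 pc4: +16 =1228
r106=1101010 pc4: +16 =1244
r107=1101011 pc5: +32 =1276
r108=1101100 pc4: +16 =1292
r109=1101101 pc5: +32 =1324
r110=1101110 pc5: +32 =1356
r111=1101111 pc6: +64 =1420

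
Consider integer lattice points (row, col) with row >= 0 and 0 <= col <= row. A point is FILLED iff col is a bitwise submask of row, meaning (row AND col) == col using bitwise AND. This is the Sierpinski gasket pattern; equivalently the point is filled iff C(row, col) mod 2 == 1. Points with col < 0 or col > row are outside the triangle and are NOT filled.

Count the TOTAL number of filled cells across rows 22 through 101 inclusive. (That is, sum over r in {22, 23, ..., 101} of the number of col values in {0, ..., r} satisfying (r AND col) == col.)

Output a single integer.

r22=10110 pc3: +8 =8
r23=10111 pc4: +16 =24
r24=11000 pc2: +4 =28
r25=11001 pc3: +8 =36
r26=11010 pc3: +8 =44
r27=11011 pc4: +16 =60
r28=11100 pc3: +8 =68
r29=11101 pc4: +16 =84
r30=11110 pc4: +16 =100
r31=11111 pc5: +32 =132
r32=100000 pc1: +2 =134
r33=100001 pc2: +4 =138
r34=100010 pc2: +4 =142
r35=100011 pc3: +8 =150
r36=100100 pc2: +4 =154
r37=100101 pc3: +8 =162
r38=100110 pc3: +8 =170
r39=100111 pc4: +16 =186
r40=101000 pc2: +4 =190
r41=101001 pc3: +8 =198
r42=101010 pc3: +8 =206
r43=101011 pc4: +16 =222
r44=101100 pc3: +8 =230
r45=101101 pc4: +16 =246
r46=101110 pc4: +16 =262
r47=101111 pc5: +32 =294
r48=110000 pc2: +4 =298
r49=110001 pc3: +8 =306
r50=110010 pc3: +8 =314
r51=110011 pc4: +16 =330
r52=110100 pc3: +8 =338
r53=110101 pc4: +16 =354
r54=110110 pc4: +16 =370
r55=110111 pc5: +32 =402
r56=111000 pc3: +8 =410
r57=111001 pc4: +16 =426
r58=111010 pc4: +16 =442
r59=111011 pc5: +32 =474
r60=111100 pc4: +16 =490
r61=111101 pc5: +32 =522
r62=111110 pc5: +32 =554
r63=111111 pc6: +64 =618
r64=1000000 pc1: +2 =620
r65=1000001 pc2: +4 =624
r66=1000010 pc2: +4 =628
r67=1000011 pc3: +8 =636
r68=1000100 pc2: +4 =640
r69=1000101 pc3: +8 =648
r70=1000110 pc3: +8 =656
r71=1000111 pc4: +16 =672
r72=1001000 pc2: +4 =676
r73=1001001 pc3: +8 =684
r74=1001010 pc3: +8 =692
r75=1001011 pc4: +16 =708
r76=1001100 pc3: +8 =716
r77=1001101 pc4: +16 =732
r78=1001110 pc4: +16 =748
r79=1001111 pc5: +32 =780
r80=1010000 pc2: +4 =784
r81=1010001 pc3: +8 =792
r82=1010010 pc3: +8 =800
r83=1010011 pc4: +16 =816
r84=1010100 pc3: +8 =824
r85=1010101 pc4: +16 =840
r86=1010110 pc4: +16 =856
r87=1010111 pc5: +32 =888
r88=1011000 pc3: +8 =896
r89=1011001 pc4: +16 =912
r90=1011010 pc4: +16 =928
r91=1011011 pc5: +32 =960
r92=1011100 pc4: +16 =976
r93=1011101 pc5: +32 =1008
r94=1011110 pc5: +32 =1040
r95=1011111 pc6: +64 =1104
r96=1100000 pc2: +4 =1108
r97=1100001 pc3: +8 =1116
r98=1100010 pc3: +8 =1124
r99=1100011 pc4: +16 =1140
r100=1100100 pc3: +8 =1148
r101=1100101 pc4: +16 =1164

Answer: 1164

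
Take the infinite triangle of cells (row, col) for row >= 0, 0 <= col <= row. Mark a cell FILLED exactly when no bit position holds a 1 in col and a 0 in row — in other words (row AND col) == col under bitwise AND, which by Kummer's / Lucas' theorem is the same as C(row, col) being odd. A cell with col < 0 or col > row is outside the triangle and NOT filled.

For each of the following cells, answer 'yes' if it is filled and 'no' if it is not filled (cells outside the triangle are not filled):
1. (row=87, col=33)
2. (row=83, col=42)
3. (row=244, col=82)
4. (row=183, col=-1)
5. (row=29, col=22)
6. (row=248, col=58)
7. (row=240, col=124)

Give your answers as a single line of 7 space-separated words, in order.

Answer: no no no no no no no

Derivation:
(87,33): row=0b1010111, col=0b100001, row AND col = 0b1 = 1; 1 != 33 -> empty
(83,42): row=0b1010011, col=0b101010, row AND col = 0b10 = 2; 2 != 42 -> empty
(244,82): row=0b11110100, col=0b1010010, row AND col = 0b1010000 = 80; 80 != 82 -> empty
(183,-1): col outside [0, 183] -> not filled
(29,22): row=0b11101, col=0b10110, row AND col = 0b10100 = 20; 20 != 22 -> empty
(248,58): row=0b11111000, col=0b111010, row AND col = 0b111000 = 56; 56 != 58 -> empty
(240,124): row=0b11110000, col=0b1111100, row AND col = 0b1110000 = 112; 112 != 124 -> empty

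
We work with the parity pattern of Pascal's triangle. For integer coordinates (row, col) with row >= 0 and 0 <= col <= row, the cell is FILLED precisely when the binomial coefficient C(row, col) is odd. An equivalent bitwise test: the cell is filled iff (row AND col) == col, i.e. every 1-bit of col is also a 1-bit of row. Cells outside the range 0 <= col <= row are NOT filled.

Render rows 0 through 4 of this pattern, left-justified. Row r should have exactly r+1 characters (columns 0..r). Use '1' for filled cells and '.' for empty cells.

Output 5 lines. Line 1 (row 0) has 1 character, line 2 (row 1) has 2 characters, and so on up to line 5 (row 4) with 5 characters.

r0=0: 1
r1=1: 11
r2=10: 1.1
r3=11: 1111
r4=100: 1...1

Answer: 1
11
1.1
1111
1...1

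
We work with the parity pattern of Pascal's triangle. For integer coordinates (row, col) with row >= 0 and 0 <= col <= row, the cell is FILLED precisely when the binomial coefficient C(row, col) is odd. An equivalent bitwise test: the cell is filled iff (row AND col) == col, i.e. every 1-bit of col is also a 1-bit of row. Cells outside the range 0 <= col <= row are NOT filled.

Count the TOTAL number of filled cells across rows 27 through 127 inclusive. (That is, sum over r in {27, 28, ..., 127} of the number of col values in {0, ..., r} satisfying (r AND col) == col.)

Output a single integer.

r27=11011 pc4: +16 =16
r28=11100 pc3: +8 =24
r29=11101 pc4: +16 =40
r30=11110 pc4: +16 =56
r31=11111 pc5: +32 =88
r32=100000 pc1: +2 =90
r33=100001 pc2: +4 =94
r34=100010 pc2: +4 =98
r35=100011 pc3: +8 =106
r36=100100 pc2: +4 =110
r37=100101 pc3: +8 =118
r38=100110 pc3: +8 =126
r39=100111 pc4: +16 =142
r40=101000 pc2: +4 =146
r41=101001 pc3: +8 =154
r42=101010 pc3: +8 =162
r43=101011 pc4: +16 =178
r44=101100 pc3: +8 =186
r45=101101 pc4: +16 =202
r46=101110 pc4: +16 =218
r47=101111 pc5: +32 =250
r48=110000 pc2: +4 =254
r49=110001 pc3: +8 =262
r50=110010 pc3: +8 =270
r51=110011 pc4: +16 =286
r52=110100 pc3: +8 =294
r53=110101 pc4: +16 =310
r54=110110 pc4: +16 =326
r55=110111 pc5: +32 =358
r56=111000 pc3: +8 =366
r57=111001 pc4: +16 =382
r58=111010 pc4: +16 =398
r59=111011 pc5: +32 =430
r60=111100 pc4: +16 =446
r61=111101 pc5: +32 =478
r62=111110 pc5: +32 =510
r63=111111 pc6: +64 =574
r64=1000000 pc1: +2 =576
r65=1000001 pc2: +4 =580
r66=1000010 pc2: +4 =584
r67=1000011 pc3: +8 =592
r68=1000100 pc2: +4 =596
r69=1000101 pc3: +8 =604
r70=1000110 pc3: +8 =612
r71=1000111 pc4: +16 =628
r72=1001000 pc2: +4 =632
r73=1001001 pc3: +8 =640
r74=1001010 pc3: +8 =648
r75=1001011 pc4: +16 =664
r76=1001100 pc3: +8 =672
r77=1001101 pc4: +16 =688
r78=1001110 pc4: +16 =704
r79=1001111 pc5: +32 =736
r80=1010000 pc2: +4 =740
r81=1010001 pc3: +8 =748
r82=1010010 pc3: +8 =756
r83=1010011 pc4: +16 =772
r84=1010100 pc3: +8 =780
r85=1010101 pc4: +16 =796
r86=1010110 pc4: +16 =812
r87=1010111 pc5: +32 =844
r88=1011000 pc3: +8 =852
r89=1011001 pc4: +16 =868
r90=1011010 pc4: +16 =884
r91=1011011 pc5: +32 =916
r92=1011100 pc4: +16 =932
r93=1011101 pc5: +32 =964
r94=1011110 pc5: +32 =996
r95=1011111 pc6: +64 =1060
r96=1100000 pc2: +4 =1064
r97=1100001 pc3: +8 =1072
r98=1100010 pc3: +8 =1080
r99=1100011 pc4: +16 =1096
r100=1100100 pc3: +8 =1104
r101=1100101 pc4: +16 =1120
r102=1100110 pc4: +16 =1136
r103=1100111 pc5: +32 =1168
r104=1101000 pc3: +8 =1176
r105=1101001 pc4: +16 =1192
r106=1101010 pc4: +16 =1208
r107=1101011 pc5: +32 =1240
r108=1101100 pc4: +16 =1256
r109=1101101 pc5: +32 =1288
r110=1101110 pc5: +32 =1320
r111=1101111 pc6: +64 =1384
r112=1110000 pc3: +8 =1392
r113=1110001 pc4: +16 =1408
r114=1110010 pc4: +16 =1424
r115=1110011 pc5: +32 =1456
r116=1110100 pc4: +16 =1472
r117=1110101 pc5: +32 =1504
r118=1110110 pc5: +32 =1536
r119=1110111 pc6: +64 =1600
r120=1111000 pc4: +16 =1616
r121=1111001 pc5: +32 =1648
r122=1111010 pc5: +32 =1680
r123=1111011 pc6: +64 =1744
r124=1111100 pc5: +32 =1776
r125=1111101 pc6: +64 =1840
r126=1111110 pc6: +64 =1904
r127=1111111 pc7: +128 =2032

Answer: 2032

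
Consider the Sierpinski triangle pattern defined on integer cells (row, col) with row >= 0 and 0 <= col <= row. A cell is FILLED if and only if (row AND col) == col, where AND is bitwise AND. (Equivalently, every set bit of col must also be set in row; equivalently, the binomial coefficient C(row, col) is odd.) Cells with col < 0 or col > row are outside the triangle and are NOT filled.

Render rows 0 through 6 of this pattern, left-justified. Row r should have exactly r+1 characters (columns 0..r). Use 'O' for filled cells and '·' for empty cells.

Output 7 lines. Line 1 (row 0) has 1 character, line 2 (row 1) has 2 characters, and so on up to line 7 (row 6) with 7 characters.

Answer: O
OO
O·O
OOOO
O···O
OO··OO
O·O·O·O

Derivation:
r0=0: O
r1=1: OO
r2=10: O·O
r3=11: OOOO
r4=100: O···O
r5=101: OO··OO
r6=110: O·O·O·O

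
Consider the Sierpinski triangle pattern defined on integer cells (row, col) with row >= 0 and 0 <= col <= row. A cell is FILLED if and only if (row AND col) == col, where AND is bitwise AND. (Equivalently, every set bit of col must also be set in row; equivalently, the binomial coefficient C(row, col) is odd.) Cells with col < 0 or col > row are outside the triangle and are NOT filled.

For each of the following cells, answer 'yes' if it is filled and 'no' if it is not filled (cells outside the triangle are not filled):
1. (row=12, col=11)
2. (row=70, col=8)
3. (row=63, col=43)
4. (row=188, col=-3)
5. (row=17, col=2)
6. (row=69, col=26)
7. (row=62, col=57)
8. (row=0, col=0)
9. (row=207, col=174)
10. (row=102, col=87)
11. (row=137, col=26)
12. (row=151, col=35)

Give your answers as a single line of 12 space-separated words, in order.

(12,11): row=0b1100, col=0b1011, row AND col = 0b1000 = 8; 8 != 11 -> empty
(70,8): row=0b1000110, col=0b1000, row AND col = 0b0 = 0; 0 != 8 -> empty
(63,43): row=0b111111, col=0b101011, row AND col = 0b101011 = 43; 43 == 43 -> filled
(188,-3): col outside [0, 188] -> not filled
(17,2): row=0b10001, col=0b10, row AND col = 0b0 = 0; 0 != 2 -> empty
(69,26): row=0b1000101, col=0b11010, row AND col = 0b0 = 0; 0 != 26 -> empty
(62,57): row=0b111110, col=0b111001, row AND col = 0b111000 = 56; 56 != 57 -> empty
(0,0): row=0b0, col=0b0, row AND col = 0b0 = 0; 0 == 0 -> filled
(207,174): row=0b11001111, col=0b10101110, row AND col = 0b10001110 = 142; 142 != 174 -> empty
(102,87): row=0b1100110, col=0b1010111, row AND col = 0b1000110 = 70; 70 != 87 -> empty
(137,26): row=0b10001001, col=0b11010, row AND col = 0b1000 = 8; 8 != 26 -> empty
(151,35): row=0b10010111, col=0b100011, row AND col = 0b11 = 3; 3 != 35 -> empty

Answer: no no yes no no no no yes no no no no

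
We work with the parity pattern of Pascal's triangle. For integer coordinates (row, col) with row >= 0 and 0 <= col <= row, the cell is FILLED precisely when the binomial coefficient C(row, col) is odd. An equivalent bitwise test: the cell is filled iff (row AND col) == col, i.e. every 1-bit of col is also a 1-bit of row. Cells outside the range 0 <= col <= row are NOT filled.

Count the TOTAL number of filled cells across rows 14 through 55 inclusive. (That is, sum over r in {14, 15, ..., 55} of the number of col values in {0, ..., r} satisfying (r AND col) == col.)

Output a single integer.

r14=1110 pc3: +8 =8
r15=1111 pc4: +16 =24
r16=10000 pc1: +2 =26
r17=10001 pc2: +4 =30
r18=10010 pc2: +4 =34
r19=10011 pc3: +8 =42
r20=10100 pc2: +4 =46
r21=10101 pc3: +8 =54
r22=10110 pc3: +8 =62
r23=10111 pc4: +16 =78
r24=11000 pc2: +4 =82
r25=11001 pc3: +8 =90
r26=11010 pc3: +8 =98
r27=11011 pc4: +16 =114
r28=11100 pc3: +8 =122
r29=11101 pc4: +16 =138
r30=11110 pc4: +16 =154
r31=11111 pc5: +32 =186
r32=100000 pc1: +2 =188
r33=100001 pc2: +4 =192
r34=100010 pc2: +4 =196
r35=100011 pc3: +8 =204
r36=100100 pc2: +4 =208
r37=100101 pc3: +8 =216
r38=100110 pc3: +8 =224
r39=100111 pc4: +16 =240
r40=101000 pc2: +4 =244
r41=101001 pc3: +8 =252
r42=101010 pc3: +8 =260
r43=101011 pc4: +16 =276
r44=101100 pc3: +8 =284
r45=101101 pc4: +16 =300
r46=101110 pc4: +16 =316
r47=101111 pc5: +32 =348
r48=110000 pc2: +4 =352
r49=110001 pc3: +8 =360
r50=110010 pc3: +8 =368
r51=110011 pc4: +16 =384
r52=110100 pc3: +8 =392
r53=110101 pc4: +16 =408
r54=110110 pc4: +16 =424
r55=110111 pc5: +32 =456

Answer: 456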